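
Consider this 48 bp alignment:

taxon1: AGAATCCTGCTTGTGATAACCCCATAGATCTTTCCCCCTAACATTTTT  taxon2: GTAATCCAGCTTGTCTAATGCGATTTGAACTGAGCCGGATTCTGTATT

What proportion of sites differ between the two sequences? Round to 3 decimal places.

0.500

The sequences differ at 24 of 48 positions.
p = 24/48 = 0.500.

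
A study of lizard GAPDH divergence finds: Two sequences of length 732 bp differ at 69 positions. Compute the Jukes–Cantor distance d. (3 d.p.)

0.101

p = 69/732 ≈ 0.094262.
d = −(3/4) ln(1 − 4p/3) = −0.75 ln(1 − 0.125683) = −0.75 ln(0.874317)
  = −0.75 × (-0.134312) = 0.100734 substitutions/site.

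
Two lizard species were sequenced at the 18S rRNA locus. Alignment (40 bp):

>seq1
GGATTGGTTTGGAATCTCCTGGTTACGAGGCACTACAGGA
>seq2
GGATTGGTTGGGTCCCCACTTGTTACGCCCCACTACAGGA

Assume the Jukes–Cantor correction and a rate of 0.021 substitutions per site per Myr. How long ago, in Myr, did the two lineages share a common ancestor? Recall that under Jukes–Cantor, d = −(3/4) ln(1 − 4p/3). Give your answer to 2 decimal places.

The sequences differ at 10 of 40 sites (10, 13, 14, 15, 17, 18, 21, 28, 29, 30), so p = 10/40 = 0.25.
d = −(3/4) ln(1 − 4p/3) = −0.75 ln(1 − 0.333333) = −0.75 ln(0.666667)
  = −0.75 × (-0.405465) = 0.304099 substitutions/site.
Under a molecular clock d = 2μt, so t = d/(2μ) = 0.304099 / (2 × 0.021) = 7.24 Myr.

7.24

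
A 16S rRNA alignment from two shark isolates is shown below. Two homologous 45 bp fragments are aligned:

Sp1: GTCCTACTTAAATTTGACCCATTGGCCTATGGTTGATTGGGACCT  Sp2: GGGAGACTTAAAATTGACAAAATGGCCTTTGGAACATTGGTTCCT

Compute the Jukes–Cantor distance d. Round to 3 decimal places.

0.402

The sequences differ at 14 of 45 sites, so p = 14/45 ≈ 0.311111.
d = −(3/4) ln(1 − 4p/3) = −0.75 ln(1 − 0.414815) = −0.75 ln(0.585185)
  = −0.75 × (-0.535827) = 0.401870 substitutions/site.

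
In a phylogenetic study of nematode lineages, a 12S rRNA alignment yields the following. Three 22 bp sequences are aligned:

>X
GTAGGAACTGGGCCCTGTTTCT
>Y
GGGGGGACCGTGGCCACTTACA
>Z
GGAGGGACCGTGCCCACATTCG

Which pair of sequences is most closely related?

Y and Z

X–Y: 10/22 differ, p = 0.455, d = 0.699.
X–Z: 8/22 differ, p = 0.364, d = 0.497.
Y–Z: 5/22 differ, p = 0.227, d = 0.271.
The smallest distance is between Y and Z.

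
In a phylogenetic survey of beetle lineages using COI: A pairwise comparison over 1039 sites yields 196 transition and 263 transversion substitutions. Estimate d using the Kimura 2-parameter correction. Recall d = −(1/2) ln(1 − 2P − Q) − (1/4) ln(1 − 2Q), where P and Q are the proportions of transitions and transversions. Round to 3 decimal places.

P = 196/1039 ≈ 0.188643 and Q = 263/1039 ≈ 0.253128.
Under the Kimura two-parameter model, d = −½ ln(1 − 2P − Q) − ¼ ln(1 − 2Q).
1 − 2P − Q = 0.369586, giving −½ ln(0.369586) = 0.497686.
1 − 2Q = 0.493744, giving −¼ ln(0.493744) = 0.176435.
d = 0.497686 + 0.176435 = 0.674121.

0.674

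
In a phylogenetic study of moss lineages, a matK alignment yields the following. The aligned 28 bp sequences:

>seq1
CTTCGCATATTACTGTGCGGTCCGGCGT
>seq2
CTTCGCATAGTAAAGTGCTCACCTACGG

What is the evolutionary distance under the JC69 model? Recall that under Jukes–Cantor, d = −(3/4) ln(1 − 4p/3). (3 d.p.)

0.420

The sequences differ at 9 of 28 sites (10, 13, 14, 19, 20, 21, 24, 25, 28), so p = 9/28 ≈ 0.321429.
d = −(3/4) ln(1 − 4p/3) = −0.75 ln(1 − 0.428572) = −0.75 ln(0.571428)
  = −0.75 × (-0.559617) = 0.419713 substitutions/site.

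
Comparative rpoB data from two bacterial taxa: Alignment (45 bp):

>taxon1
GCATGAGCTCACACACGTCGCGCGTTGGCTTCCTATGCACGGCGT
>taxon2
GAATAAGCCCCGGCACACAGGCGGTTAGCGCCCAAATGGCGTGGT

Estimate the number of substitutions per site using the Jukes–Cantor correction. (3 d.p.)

The sequences differ at 22 of 45 sites, so p = 22/45 ≈ 0.488889.
d = −(3/4) ln(1 − 4p/3) = −0.75 ln(1 − 0.651852) = −0.75 ln(0.348148)
  = −0.75 × (-1.055128) = 0.791346 substitutions/site.

0.791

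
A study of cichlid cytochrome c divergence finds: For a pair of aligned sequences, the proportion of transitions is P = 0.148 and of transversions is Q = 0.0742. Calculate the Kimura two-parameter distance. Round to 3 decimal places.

Under the Kimura two-parameter model, d = −½ ln(1 − 2P − Q) − ¼ ln(1 − 2Q).
1 − 2P − Q = 0.6298, giving −½ ln(0.6298) = 0.231176.
1 − 2Q = 0.8516, giving −¼ ln(0.8516) = 0.040160.
d = 0.231176 + 0.040160 = 0.271336.

0.271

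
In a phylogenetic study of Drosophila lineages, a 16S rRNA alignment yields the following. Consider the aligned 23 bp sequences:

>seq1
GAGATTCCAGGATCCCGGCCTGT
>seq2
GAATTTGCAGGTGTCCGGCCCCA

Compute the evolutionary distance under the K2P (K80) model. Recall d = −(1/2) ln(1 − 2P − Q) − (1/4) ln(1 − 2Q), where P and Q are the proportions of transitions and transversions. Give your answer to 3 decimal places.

0.553

Of 23 sites, 3 differences are transitions and 6 are transversions, so P = 3/23 ≈ 0.130435 and Q = 6/23 ≈ 0.26087.
Under the Kimura two-parameter model, d = −½ ln(1 − 2P − Q) − ¼ ln(1 − 2Q).
1 − 2P − Q = 0.47826, giving −½ ln(0.47826) = 0.368800.
1 − 2Q = 0.47826, giving −¼ ln(0.47826) = 0.184400.
d = 0.368800 + 0.184400 = 0.553200.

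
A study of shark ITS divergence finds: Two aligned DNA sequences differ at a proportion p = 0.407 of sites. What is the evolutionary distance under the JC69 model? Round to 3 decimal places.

d = −(3/4) ln(1 − 4p/3) = −0.75 ln(1 − 0.542667) = −0.75 ln(0.457333)
  = −0.75 × (-0.782343) = 0.586757 substitutions/site.

0.587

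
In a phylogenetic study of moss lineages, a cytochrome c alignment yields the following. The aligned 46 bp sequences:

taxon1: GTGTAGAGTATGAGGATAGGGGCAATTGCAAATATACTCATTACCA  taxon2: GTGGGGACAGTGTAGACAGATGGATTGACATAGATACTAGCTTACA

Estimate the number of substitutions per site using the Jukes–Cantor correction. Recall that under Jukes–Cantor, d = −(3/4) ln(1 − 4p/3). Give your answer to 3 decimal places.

0.704

The sequences differ at 21 of 46 sites, so p = 21/46 ≈ 0.456522.
d = −(3/4) ln(1 − 4p/3) = −0.75 ln(1 − 0.608696) = −0.75 ln(0.391304)
  = −0.75 × (-0.938271) = 0.703703 substitutions/site.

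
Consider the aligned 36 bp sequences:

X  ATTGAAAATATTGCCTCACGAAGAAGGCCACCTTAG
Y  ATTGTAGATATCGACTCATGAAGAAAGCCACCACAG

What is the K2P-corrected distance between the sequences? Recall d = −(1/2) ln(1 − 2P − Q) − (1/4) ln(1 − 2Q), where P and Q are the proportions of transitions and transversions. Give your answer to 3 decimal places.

Of 36 sites, 5 differences are transitions and 3 are transversions, so P = 5/36 ≈ 0.138889 and Q = 3/36 ≈ 0.083333.
Under the Kimura two-parameter model, d = −½ ln(1 − 2P − Q) − ¼ ln(1 − 2Q).
1 − 2P − Q = 0.638889, giving −½ ln(0.638889) = 0.224012.
1 − 2Q = 0.833334, giving −¼ ln(0.833334) = 0.045580.
d = 0.224012 + 0.045580 = 0.269592.

0.270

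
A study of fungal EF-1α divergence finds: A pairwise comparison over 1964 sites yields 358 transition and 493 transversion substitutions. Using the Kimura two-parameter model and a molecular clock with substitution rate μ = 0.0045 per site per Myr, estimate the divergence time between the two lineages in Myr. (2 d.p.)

72.48

P = 358/1964 ≈ 0.182281 and Q = 493/1964 ≈ 0.251018.
Under the Kimura two-parameter model, d = −½ ln(1 − 2P − Q) − ¼ ln(1 − 2Q).
1 − 2P − Q = 0.38442, giving −½ ln(0.38442) = 0.478010.
1 − 2Q = 0.497964, giving −¼ ln(0.497964) = 0.174307.
d = 0.478010 + 0.174307 = 0.652317.
Under a molecular clock d = 2μt, so t = d/(2μ) = 0.652317 / (2 × 0.0045) = 72.48 Myr.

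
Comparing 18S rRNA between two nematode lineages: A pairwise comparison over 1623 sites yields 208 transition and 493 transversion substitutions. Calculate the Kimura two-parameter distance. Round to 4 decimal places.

0.6444

P = 208/1623 ≈ 0.128158 and Q = 493/1623 ≈ 0.303758.
Under the Kimura two-parameter model, d = −½ ln(1 − 2P − Q) − ¼ ln(1 − 2Q).
1 − 2P − Q = 0.439926, giving −½ ln(0.439926) = 0.410574.
1 − 2Q = 0.392484, giving −¼ ln(0.392484) = 0.233815.
d = 0.410574 + 0.233815 = 0.644389.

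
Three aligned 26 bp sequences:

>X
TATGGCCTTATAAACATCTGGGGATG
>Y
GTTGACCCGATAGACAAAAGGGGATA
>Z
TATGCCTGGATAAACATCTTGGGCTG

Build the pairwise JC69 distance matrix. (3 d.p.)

d(X,Y) = 0.539, d(X,Z) = 0.276, d(Y,Z) = 0.717

X–Y: 10/26 sites differ → p ≈ 0.384615, d = −0.75 ln(1 − 0.51282) = 0.539341 ≈ 0.539.
X–Z: 6/26 sites differ → p ≈ 0.230769, d = −0.75 ln(1 − 0.307692) = 0.275793 ≈ 0.276.
Y–Z: 12/26 sites differ → p ≈ 0.461538, d = −0.75 ln(1 − 0.615384) = 0.716632 ≈ 0.717.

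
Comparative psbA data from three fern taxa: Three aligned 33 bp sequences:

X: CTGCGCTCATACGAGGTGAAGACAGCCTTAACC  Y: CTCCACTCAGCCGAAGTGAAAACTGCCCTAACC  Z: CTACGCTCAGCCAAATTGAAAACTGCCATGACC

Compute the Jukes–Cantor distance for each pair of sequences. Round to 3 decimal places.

X–Y: 8/33 sites differ → p ≈ 0.242424, d = −0.75 ln(1 − 0.323232) = 0.292820 ≈ 0.293.
X–Z: 10/33 sites differ → p ≈ 0.30303, d = −0.75 ln(1 − 0.40404) = 0.388186 ≈ 0.388.
Y–Z: 6/33 sites differ → p ≈ 0.181818, d = −0.75 ln(1 − 0.242424) = 0.208224 ≈ 0.208.

d(X,Y) = 0.293, d(X,Z) = 0.388, d(Y,Z) = 0.208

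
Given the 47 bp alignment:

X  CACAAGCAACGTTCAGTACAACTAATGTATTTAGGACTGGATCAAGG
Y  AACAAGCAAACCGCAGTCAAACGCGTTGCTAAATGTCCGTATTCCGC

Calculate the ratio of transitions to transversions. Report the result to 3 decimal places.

0.211

Transitions are A↔G and C↔T; transversions are all other mismatches.
Transitions: 4. Transversions: 19.
R = 4/19 = 0.210526… ≈ 0.211 (to 3 d.p.).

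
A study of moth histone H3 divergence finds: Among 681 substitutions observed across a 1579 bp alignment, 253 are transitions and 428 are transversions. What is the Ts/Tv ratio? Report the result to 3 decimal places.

R = 253/428 = 0.591121… ≈ 0.591 (to 3 d.p.).

0.591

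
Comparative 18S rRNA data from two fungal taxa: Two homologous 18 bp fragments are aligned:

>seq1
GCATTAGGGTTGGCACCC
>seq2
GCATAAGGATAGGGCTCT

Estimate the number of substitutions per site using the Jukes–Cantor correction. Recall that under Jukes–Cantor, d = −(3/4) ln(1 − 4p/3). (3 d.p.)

0.548

The sequences differ at 7 of 18 sites (5, 9, 11, 14, 15, 16, 18), so p = 7/18 ≈ 0.388889.
d = −(3/4) ln(1 − 4p/3) = −0.75 ln(1 − 0.518519) = −0.75 ln(0.481481)
  = −0.75 × (-0.730889) = 0.548167 substitutions/site.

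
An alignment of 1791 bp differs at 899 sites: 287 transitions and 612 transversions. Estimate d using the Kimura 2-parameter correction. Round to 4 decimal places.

P = 287/1791 ≈ 0.160246 and Q = 612/1791 ≈ 0.341709.
Under the Kimura two-parameter model, d = −½ ln(1 − 2P − Q) − ¼ ln(1 − 2Q).
1 − 2P − Q = 0.337799, giving −½ ln(0.337799) = 0.542652.
1 − 2Q = 0.316582, giving −¼ ln(0.316582) = 0.287543.
d = 0.542652 + 0.287543 = 0.830195.

0.8302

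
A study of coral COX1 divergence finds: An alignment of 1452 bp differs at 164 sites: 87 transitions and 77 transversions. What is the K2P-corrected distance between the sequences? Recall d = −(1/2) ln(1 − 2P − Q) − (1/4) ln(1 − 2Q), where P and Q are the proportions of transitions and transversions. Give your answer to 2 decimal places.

0.12

P = 87/1452 ≈ 0.059917 and Q = 77/1452 ≈ 0.05303.
Under the Kimura two-parameter model, d = −½ ln(1 − 2P − Q) − ¼ ln(1 − 2Q).
1 − 2P − Q = 0.827136, giving −½ ln(0.827136) = 0.094893.
1 − 2Q = 0.89394, giving −¼ ln(0.89394) = 0.028029.
d = 0.094893 + 0.028029 = 0.122922.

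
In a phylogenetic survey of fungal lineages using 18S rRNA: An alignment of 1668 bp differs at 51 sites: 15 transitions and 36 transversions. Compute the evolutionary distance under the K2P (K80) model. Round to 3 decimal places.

P = 15/1668 ≈ 0.008993 and Q = 36/1668 ≈ 0.021583.
Under the Kimura two-parameter model, d = −½ ln(1 − 2P − Q) − ¼ ln(1 − 2Q).
1 − 2P − Q = 0.960431, giving −½ ln(0.960431) = 0.020187.
1 − 2Q = 0.956834, giving −¼ ln(0.956834) = 0.011031.
d = 0.020187 + 0.011031 = 0.031218.

0.031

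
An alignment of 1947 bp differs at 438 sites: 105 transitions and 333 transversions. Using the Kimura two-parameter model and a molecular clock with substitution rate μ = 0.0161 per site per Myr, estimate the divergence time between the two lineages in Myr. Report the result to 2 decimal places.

P = 105/1947 ≈ 0.053929 and Q = 333/1947 ≈ 0.171032.
Under the Kimura two-parameter model, d = −½ ln(1 − 2P − Q) − ¼ ln(1 − 2Q).
1 − 2P − Q = 0.72111, giving −½ ln(0.72111) = 0.163482.
1 − 2Q = 0.657936, giving −¼ ln(0.657936) = 0.104662.
d = 0.163482 + 0.104662 = 0.268144.
Under a molecular clock d = 2μt, so t = d/(2μ) = 0.268144 / (2 × 0.0161) = 8.33 Myr.

8.33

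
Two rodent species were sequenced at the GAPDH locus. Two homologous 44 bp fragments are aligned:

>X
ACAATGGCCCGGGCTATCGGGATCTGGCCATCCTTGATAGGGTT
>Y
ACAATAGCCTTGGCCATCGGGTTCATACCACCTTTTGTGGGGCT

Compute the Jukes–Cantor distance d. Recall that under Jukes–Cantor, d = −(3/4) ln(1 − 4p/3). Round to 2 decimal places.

The sequences differ at 14 of 44 sites, so p = 14/44 ≈ 0.318182.
d = −(3/4) ln(1 − 4p/3) = −0.75 ln(1 − 0.424243) = −0.75 ln(0.575757)
  = −0.75 × (-0.552070) = 0.414053 substitutions/site.

0.41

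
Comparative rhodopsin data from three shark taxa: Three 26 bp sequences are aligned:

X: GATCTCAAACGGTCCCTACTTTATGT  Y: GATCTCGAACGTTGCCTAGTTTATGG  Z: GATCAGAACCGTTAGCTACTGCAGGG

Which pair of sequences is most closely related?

X and Y

X–Y: 5/26 differ, p = 0.192, d = 0.222.
X–Z: 10/26 differ, p = 0.385, d = 0.539.
Y–Z: 10/26 differ, p = 0.385, d = 0.539.
The smallest distance is between X and Y.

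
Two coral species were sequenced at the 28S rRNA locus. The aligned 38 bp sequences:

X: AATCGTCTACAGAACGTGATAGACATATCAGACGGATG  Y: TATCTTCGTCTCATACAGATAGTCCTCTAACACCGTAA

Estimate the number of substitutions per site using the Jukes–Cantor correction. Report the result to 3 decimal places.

0.824

The sequences differ at 19 of 38 sites, so p = 19/38 = 0.5.
d = −(3/4) ln(1 − 4p/3) = −0.75 ln(1 − 0.666667) = −0.75 ln(0.333333)
  = −0.75 × (-1.098613) = 0.823960 substitutions/site.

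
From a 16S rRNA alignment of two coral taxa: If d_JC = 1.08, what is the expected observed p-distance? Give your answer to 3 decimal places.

p = (3/4)(1 − e^(−4d/3)) = 0.75 × (1 − e^(-1.44)) = 0.75 × (1 − 0.236928) = 0.572304.

0.572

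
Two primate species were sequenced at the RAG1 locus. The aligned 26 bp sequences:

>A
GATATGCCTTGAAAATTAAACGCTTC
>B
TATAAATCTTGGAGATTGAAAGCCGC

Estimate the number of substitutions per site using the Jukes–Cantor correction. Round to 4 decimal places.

The sequences differ at 10 of 26 sites (1, 5, 6, 7, 12, 14, 18, 21, 24, 25), so p = 10/26 ≈ 0.384615.
d = −(3/4) ln(1 − 4p/3) = −0.75 ln(1 − 0.51282) = −0.75 ln(0.48718)
  = −0.75 × (-0.719122) = 0.539342 substitutions/site.

0.5393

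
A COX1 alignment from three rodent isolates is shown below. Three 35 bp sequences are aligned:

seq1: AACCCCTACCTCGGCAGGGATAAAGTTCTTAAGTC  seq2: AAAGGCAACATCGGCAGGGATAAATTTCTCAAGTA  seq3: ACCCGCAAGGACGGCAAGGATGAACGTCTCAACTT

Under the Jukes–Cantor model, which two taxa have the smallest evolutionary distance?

seq1–seq2: 8/35 differ, p = 0.229, d = 0.273.
seq1–seq3: 13/35 differ, p = 0.371, d = 0.513.
seq2–seq3: 12/35 differ, p = 0.343, d = 0.458.
The smallest distance is between seq1 and seq2.

seq1 and seq2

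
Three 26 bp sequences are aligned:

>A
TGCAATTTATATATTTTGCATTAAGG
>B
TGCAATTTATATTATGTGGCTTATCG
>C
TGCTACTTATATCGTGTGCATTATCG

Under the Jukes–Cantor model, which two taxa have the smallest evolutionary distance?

B and C

A–B: 7/26 differ, p = 0.269, d = 0.334.
A–C: 7/26 differ, p = 0.269, d = 0.334.
B–C: 6/26 differ, p = 0.231, d = 0.276.
The smallest distance is between B and C.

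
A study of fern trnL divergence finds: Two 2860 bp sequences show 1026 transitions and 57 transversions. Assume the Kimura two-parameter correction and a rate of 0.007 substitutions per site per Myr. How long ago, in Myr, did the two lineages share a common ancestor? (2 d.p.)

48.48

P = 1026/2860 ≈ 0.358741 and Q = 57/2860 ≈ 0.01993.
Under the Kimura two-parameter model, d = −½ ln(1 − 2P − Q) − ¼ ln(1 − 2Q).
1 − 2P − Q = 0.262588, giving −½ ln(0.262588) = 0.668585.
1 − 2Q = 0.96014, giving −¼ ln(0.96014) = 0.010169.
d = 0.668585 + 0.010169 = 0.678754.
Under a molecular clock d = 2μt, so t = d/(2μ) = 0.678754 / (2 × 0.007) = 48.48 Myr.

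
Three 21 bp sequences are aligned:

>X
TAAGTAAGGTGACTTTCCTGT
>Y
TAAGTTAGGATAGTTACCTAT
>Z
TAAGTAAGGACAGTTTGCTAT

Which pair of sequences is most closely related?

X–Y: 6/21 differ, p = 0.286, d = 0.360.
X–Z: 5/21 differ, p = 0.238, d = 0.286.
Y–Z: 4/21 differ, p = 0.190, d = 0.220.
The smallest distance is between Y and Z.

Y and Z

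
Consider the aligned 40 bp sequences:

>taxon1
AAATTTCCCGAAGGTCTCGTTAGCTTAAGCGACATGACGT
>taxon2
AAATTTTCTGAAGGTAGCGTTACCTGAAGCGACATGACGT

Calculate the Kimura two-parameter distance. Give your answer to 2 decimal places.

Of 40 sites, 2 differences are transitions and 4 are transversions, so P = 2/40 = 0.05 and Q = 4/40 = 0.1.
Under the Kimura two-parameter model, d = −½ ln(1 − 2P − Q) − ¼ ln(1 − 2Q).
1 − 2P − Q = 0.8, giving −½ ln(0.8) = 0.111572.
1 − 2Q = 0.8, giving −¼ ln(0.8) = 0.055786.
d = 0.111572 + 0.055786 = 0.167358.

0.17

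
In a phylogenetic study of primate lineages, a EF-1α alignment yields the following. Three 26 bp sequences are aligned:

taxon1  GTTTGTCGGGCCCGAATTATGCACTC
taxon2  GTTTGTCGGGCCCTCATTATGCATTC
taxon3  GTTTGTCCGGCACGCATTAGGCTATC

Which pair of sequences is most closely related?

taxon1–taxon2: 3/26 differ, p = 0.115, d = 0.125.
taxon1–taxon3: 6/26 differ, p = 0.231, d = 0.276.
taxon2–taxon3: 6/26 differ, p = 0.231, d = 0.276.
The smallest distance is between taxon1 and taxon2.

taxon1 and taxon2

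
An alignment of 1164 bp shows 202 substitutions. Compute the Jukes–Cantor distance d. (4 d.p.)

p = 202/1164 ≈ 0.17354.
d = −(3/4) ln(1 − 4p/3) = −0.75 ln(1 − 0.231387) = −0.75 ln(0.768613)
  = −0.75 × (-0.263168) = 0.197376 substitutions/site.

0.1974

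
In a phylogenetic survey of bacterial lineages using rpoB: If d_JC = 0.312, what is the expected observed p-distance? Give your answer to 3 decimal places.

0.255

p = (3/4)(1 − e^(−4d/3)) = 0.75 × (1 − e^(-0.416)) = 0.75 × (1 − 0.659680) = 0.255240.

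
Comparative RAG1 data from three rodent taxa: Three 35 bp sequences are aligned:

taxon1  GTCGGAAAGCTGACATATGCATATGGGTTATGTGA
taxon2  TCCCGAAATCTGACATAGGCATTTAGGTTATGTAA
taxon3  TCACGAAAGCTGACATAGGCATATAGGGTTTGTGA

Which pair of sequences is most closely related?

taxon1–taxon2: 8/35 differ, p = 0.229, d = 0.273.
taxon1–taxon3: 8/35 differ, p = 0.229, d = 0.273.
taxon2–taxon3: 6/35 differ, p = 0.171, d = 0.195.
The smallest distance is between taxon2 and taxon3.

taxon2 and taxon3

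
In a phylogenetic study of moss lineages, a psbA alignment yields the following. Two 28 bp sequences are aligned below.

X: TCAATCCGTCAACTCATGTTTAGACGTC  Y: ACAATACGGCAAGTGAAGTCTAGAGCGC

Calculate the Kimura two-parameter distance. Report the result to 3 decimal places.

Of 28 sites, 1 differences are transitions and 9 are transversions, so P = 1/28 ≈ 0.035714 and Q = 9/28 ≈ 0.321429.
Under the Kimura two-parameter model, d = −½ ln(1 − 2P − Q) − ¼ ln(1 − 2Q).
1 − 2P − Q = 0.607143, giving −½ ln(0.607143) = 0.249495.
1 − 2Q = 0.357142, giving −¼ ln(0.357142) = 0.257405.
d = 0.249495 + 0.257405 = 0.506900.

0.507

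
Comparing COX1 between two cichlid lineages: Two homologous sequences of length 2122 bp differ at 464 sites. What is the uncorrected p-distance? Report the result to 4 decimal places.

p = 464/2122 = 0.218661… ≈ 0.2187 (to 4 d.p.).

0.2187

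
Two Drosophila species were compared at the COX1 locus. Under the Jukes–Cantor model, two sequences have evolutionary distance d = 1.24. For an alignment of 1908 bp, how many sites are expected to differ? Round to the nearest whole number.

Invert JC69: p = (3/4)(1 − e^(−4d/3)) = 0.75 × (1 − e^(-1.653333)) = 0.75 × (1 − 0.191411) = 0.606442.
Expected differing sites = pL ≈ 0.606442 × 1908 = 1157.091336 ≈ 1157.

1157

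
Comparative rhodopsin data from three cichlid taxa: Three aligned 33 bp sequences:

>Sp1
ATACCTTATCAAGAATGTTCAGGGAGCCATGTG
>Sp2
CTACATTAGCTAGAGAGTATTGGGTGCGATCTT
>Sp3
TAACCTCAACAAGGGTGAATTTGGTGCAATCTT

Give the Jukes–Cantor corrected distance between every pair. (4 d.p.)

d(Sp1,Sp2) = 0.5587, d(Sp1,Sp3) = 0.6987, d(Sp2,Sp3) = 0.4408

Sp1–Sp2: 13/33 sites differ → p ≈ 0.393939, d = −0.75 ln(1 − 0.525252) = 0.558728 ≈ 0.5587.
Sp1–Sp3: 15/33 sites differ → p ≈ 0.454545, d = −0.75 ln(1 − 0.60606) = 0.698667 ≈ 0.6987.
Sp2–Sp3: 11/33 sites differ → p ≈ 0.333333, d = −0.75 ln(1 − 0.444444) = 0.440839 ≈ 0.4408.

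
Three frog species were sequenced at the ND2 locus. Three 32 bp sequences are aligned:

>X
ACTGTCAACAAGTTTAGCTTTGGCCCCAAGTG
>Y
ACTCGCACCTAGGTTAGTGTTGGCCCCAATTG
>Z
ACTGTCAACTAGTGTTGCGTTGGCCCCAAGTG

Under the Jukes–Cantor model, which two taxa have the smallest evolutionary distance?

X–Y: 8/32 differ, p = 0.250, d = 0.304.
X–Z: 4/32 differ, p = 0.125, d = 0.137.
Y–Z: 8/32 differ, p = 0.250, d = 0.304.
The smallest distance is between X and Z.

X and Z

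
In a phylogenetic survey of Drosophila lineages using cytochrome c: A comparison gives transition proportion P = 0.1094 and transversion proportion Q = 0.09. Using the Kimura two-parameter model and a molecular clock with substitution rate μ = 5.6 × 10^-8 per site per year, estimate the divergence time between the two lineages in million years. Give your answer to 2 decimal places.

Under the Kimura two-parameter model, d = −½ ln(1 − 2P − Q) − ¼ ln(1 − 2Q).
1 − 2P − Q = 0.6912, giving −½ ln(0.6912) = 0.184663.
1 − 2Q = 0.82, giving −¼ ln(0.82) = 0.049613.
d = 0.184663 + 0.049613 = 0.234276.
Under a molecular clock d = 2μt, so t = d/(2μ) = 0.234276 / (2 × 5.6 × 10^-8) = 2.09 million years.

2.09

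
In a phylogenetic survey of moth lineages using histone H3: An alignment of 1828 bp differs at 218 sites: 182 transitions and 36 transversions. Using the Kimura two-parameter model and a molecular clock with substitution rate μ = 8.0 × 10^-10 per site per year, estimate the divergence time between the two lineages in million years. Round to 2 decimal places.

P = 182/1828 ≈ 0.099562 and Q = 36/1828 ≈ 0.019694.
Under the Kimura two-parameter model, d = −½ ln(1 − 2P − Q) − ¼ ln(1 − 2Q).
1 − 2P − Q = 0.781182, giving −½ ln(0.781182) = 0.123474.
1 − 2Q = 0.960612, giving −¼ ln(0.960612) = 0.010046.
d = 0.123474 + 0.010046 = 0.133520.
Under a molecular clock d = 2μt, so t = d/(2μ) = 0.133520 / (2 × 8.0 × 10^-10) = 83.45 million years.

83.45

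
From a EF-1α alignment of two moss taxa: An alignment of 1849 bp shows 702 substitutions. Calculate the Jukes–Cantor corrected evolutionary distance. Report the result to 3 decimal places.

0.529

p = 702/1849 ≈ 0.379665.
d = −(3/4) ln(1 − 4p/3) = −0.75 ln(1 − 0.50622) = −0.75 ln(0.49378)
  = −0.75 × (-0.705665) = 0.529249 substitutions/site.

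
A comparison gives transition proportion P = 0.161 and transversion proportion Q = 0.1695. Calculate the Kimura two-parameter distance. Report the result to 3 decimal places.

Under the Kimura two-parameter model, d = −½ ln(1 − 2P − Q) − ¼ ln(1 − 2Q).
1 − 2P − Q = 0.5085, giving −½ ln(0.5085) = 0.338145.
1 − 2Q = 0.661, giving −¼ ln(0.661) = 0.103500.
d = 0.338145 + 0.103500 = 0.441645.

0.442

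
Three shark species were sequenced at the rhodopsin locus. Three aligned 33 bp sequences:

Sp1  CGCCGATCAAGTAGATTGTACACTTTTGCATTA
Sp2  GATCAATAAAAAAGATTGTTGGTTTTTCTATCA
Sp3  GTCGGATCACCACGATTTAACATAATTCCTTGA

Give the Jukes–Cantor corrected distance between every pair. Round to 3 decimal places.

Sp1–Sp2: 14/33 sites differ → p ≈ 0.424242, d = −0.75 ln(1 − 0.565656) = 0.625439 ≈ 0.625.
Sp1–Sp3: 15/33 sites differ → p ≈ 0.454545, d = −0.75 ln(1 − 0.60606) = 0.698667 ≈ 0.699.
Sp2–Sp3: 18/33 sites differ → p ≈ 0.545455, d = −0.75 ln(1 − 0.727273) = 0.974463 ≈ 0.974.

d(Sp1,Sp2) = 0.625, d(Sp1,Sp3) = 0.699, d(Sp2,Sp3) = 0.974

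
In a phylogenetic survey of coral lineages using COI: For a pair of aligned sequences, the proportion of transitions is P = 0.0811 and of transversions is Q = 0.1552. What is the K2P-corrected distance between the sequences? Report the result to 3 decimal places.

Under the Kimura two-parameter model, d = −½ ln(1 − 2P − Q) − ¼ ln(1 − 2Q).
1 − 2P − Q = 0.6826, giving −½ ln(0.6826) = 0.190923.
1 − 2Q = 0.6896, giving −¼ ln(0.6896) = 0.092911.
d = 0.190923 + 0.092911 = 0.283834.

0.284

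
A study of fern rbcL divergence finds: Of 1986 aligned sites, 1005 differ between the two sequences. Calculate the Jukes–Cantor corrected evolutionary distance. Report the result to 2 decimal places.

p = 1005/1986 ≈ 0.506042.
d = −(3/4) ln(1 − 4p/3) = −0.75 ln(1 − 0.674723) = −0.75 ln(0.325277)
  = −0.75 × (-1.123078) = 0.842309 substitutions/site.

0.84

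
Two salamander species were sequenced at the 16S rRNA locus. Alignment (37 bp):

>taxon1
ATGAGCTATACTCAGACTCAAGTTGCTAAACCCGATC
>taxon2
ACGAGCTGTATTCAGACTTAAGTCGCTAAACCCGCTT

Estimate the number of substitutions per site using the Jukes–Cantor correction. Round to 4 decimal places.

The sequences differ at 7 of 37 sites (2, 8, 11, 19, 24, 35, 37), so p = 7/37 ≈ 0.189189.
d = −(3/4) ln(1 − 4p/3) = −0.75 ln(1 − 0.252252) = −0.75 ln(0.747748)
  = −0.75 × (-0.290689) = 0.218017 substitutions/site.

0.2180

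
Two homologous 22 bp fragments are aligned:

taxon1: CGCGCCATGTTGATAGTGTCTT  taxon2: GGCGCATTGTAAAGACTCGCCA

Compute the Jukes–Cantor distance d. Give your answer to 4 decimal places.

0.8240

The sequences differ at 11 of 22 sites, so p = 11/22 = 0.5.
d = −(3/4) ln(1 − 4p/3) = −0.75 ln(1 − 0.666667) = −0.75 ln(0.333333)
  = −0.75 × (-1.098613) = 0.823960 substitutions/site.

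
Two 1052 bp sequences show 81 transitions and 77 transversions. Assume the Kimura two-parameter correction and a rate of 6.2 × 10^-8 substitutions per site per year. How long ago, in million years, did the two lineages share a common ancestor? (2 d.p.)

P = 81/1052 ≈ 0.076996 and Q = 77/1052 ≈ 0.073194.
Under the Kimura two-parameter model, d = −½ ln(1 − 2P − Q) − ¼ ln(1 − 2Q).
1 − 2P − Q = 0.772814, giving −½ ln(0.772814) = 0.128858.
1 − 2Q = 0.853612, giving −¼ ln(0.853612) = 0.039570.
d = 0.128858 + 0.039570 = 0.168428.
Under a molecular clock d = 2μt, so t = d/(2μ) = 0.168428 / (2 × 6.2 × 10^-8) = 1.36 million years.

1.36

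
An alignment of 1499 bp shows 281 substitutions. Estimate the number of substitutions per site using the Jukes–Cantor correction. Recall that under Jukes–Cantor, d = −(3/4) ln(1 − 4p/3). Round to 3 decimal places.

p = 281/1499 ≈ 0.187458.
d = −(3/4) ln(1 − 4p/3) = −0.75 ln(1 − 0.249944) = −0.75 ln(0.750056)
  = −0.75 × (-0.287607) = 0.215705 substitutions/site.

0.216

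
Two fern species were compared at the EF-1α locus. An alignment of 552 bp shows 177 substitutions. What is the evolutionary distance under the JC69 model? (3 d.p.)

p = 177/552 ≈ 0.320652.
d = −(3/4) ln(1 − 4p/3) = −0.75 ln(1 − 0.427536) = −0.75 ln(0.572464)
  = −0.75 × (-0.557805) = 0.418354 substitutions/site.

0.418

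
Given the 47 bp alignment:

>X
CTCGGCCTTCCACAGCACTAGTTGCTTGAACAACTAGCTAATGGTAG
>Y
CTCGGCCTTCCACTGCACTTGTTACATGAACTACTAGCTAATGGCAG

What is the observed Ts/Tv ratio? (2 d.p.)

0.50

Transitions are A↔G and C↔T; transversions are all other mismatches.
Transitions: 2. Transversions: 4.
R = 2/4 = 0.50.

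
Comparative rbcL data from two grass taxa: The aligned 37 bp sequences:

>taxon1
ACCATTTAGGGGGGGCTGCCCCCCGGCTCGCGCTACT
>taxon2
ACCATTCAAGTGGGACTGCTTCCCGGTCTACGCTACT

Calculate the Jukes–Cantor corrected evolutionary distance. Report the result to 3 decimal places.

The sequences differ at 10 of 37 sites (7, 9, 11, 15, 20, 21, 27, 28, 29, 30), so p = 10/37 ≈ 0.27027.
d = −(3/4) ln(1 − 4p/3) = −0.75 ln(1 − 0.36036) = −0.75 ln(0.63964)
  = −0.75 × (-0.446850) = 0.335138 substitutions/site.

0.335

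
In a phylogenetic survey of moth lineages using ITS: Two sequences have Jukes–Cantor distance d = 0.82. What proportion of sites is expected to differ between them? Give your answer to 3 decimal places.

p = (3/4)(1 − e^(−4d/3)) = 0.75 × (1 − e^(-1.093333)) = 0.75 × (1 − 0.335098) = 0.498677.

0.499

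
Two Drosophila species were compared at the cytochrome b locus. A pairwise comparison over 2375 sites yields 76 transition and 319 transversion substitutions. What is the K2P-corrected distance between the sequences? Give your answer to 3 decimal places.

P = 76/2375 = 0.032 and Q = 319/2375 ≈ 0.134316.
Under the Kimura two-parameter model, d = −½ ln(1 − 2P − Q) − ¼ ln(1 − 2Q).
1 − 2P − Q = 0.801684, giving −½ ln(0.801684) = 0.110520.
1 − 2Q = 0.731368, giving −¼ ln(0.731368) = 0.078210.
d = 0.110520 + 0.078210 = 0.188730.

0.189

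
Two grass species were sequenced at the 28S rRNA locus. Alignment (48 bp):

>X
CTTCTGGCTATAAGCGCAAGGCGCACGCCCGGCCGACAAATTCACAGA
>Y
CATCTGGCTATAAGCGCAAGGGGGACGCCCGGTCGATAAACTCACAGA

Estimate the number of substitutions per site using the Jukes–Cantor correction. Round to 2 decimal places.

0.14

The sequences differ at 6 of 48 sites (2, 22, 24, 33, 37, 41), so p = 6/48 = 0.125.
d = −(3/4) ln(1 − 4p/3) = −0.75 ln(1 − 0.166667) = −0.75 ln(0.833333)
  = −0.75 × (-0.182322) = 0.136742 substitutions/site.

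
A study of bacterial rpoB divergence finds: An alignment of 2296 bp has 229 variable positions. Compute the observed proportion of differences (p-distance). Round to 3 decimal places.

0.100

p = 229/2296 = 0.099738… ≈ 0.100 (to 3 d.p.).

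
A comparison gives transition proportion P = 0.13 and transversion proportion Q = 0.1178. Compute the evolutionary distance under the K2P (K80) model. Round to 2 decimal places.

0.30

Under the Kimura two-parameter model, d = −½ ln(1 − 2P − Q) − ¼ ln(1 − 2Q).
1 − 2P − Q = 0.6222, giving −½ ln(0.6222) = 0.237247.
1 − 2Q = 0.7644, giving −¼ ln(0.7644) = 0.067166.
d = 0.237247 + 0.067166 = 0.304413.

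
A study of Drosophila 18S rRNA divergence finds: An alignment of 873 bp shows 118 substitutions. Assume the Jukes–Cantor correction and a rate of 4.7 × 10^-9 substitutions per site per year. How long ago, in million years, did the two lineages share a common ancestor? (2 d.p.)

p = 118/873 ≈ 0.135166.
d = −(3/4) ln(1 − 4p/3) = −0.75 ln(1 − 0.180221) = −0.75 ln(0.819779)
  = −0.75 × (-0.198720) = 0.149040 substitutions/site.
Under a molecular clock d = 2μt, so t = d/(2μ) = 0.149040 / (2 × 4.7 × 10^-9) = 15.86 million years.

15.86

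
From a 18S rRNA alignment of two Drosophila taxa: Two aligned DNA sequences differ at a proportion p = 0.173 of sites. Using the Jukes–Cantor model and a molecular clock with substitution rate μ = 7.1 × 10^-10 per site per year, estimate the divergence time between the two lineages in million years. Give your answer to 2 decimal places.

d = −(3/4) ln(1 − 4p/3) = −0.75 ln(1 − 0.230667) = −0.75 ln(0.769333)
  = −0.75 × (-0.262231) = 0.196673 substitutions/site.
Under a molecular clock d = 2μt, so t = d/(2μ) = 0.196673 / (2 × 7.1 × 10^-10) = 138.50 million years.

138.50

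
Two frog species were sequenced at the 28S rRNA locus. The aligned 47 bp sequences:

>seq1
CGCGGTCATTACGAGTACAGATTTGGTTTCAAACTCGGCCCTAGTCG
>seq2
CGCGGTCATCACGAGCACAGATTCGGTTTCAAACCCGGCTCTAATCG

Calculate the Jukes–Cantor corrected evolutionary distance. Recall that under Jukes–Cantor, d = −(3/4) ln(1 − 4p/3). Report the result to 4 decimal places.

The sequences differ at 6 of 47 sites (10, 16, 24, 35, 40, 44), so p = 6/47 ≈ 0.12766.
d = −(3/4) ln(1 − 4p/3) = −0.75 ln(1 − 0.170213) = −0.75 ln(0.829787)
  = −0.75 × (-0.186586) = 0.139940 substitutions/site.

0.1399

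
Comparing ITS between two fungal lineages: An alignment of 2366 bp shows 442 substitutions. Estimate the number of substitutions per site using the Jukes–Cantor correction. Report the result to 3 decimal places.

0.215

p = 442/2366 ≈ 0.186813.
d = −(3/4) ln(1 − 4p/3) = −0.75 ln(1 − 0.249084) = −0.75 ln(0.750916)
  = −0.75 × (-0.286461) = 0.214846 substitutions/site.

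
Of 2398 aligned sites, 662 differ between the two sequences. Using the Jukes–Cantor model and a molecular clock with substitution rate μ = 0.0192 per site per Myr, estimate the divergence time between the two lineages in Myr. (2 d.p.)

p = 662/2398 ≈ 0.276063.
d = −(3/4) ln(1 − 4p/3) = −0.75 ln(1 − 0.368084) = −0.75 ln(0.631916)
  = −0.75 × (-0.458999) = 0.344249 substitutions/site.
Under a molecular clock d = 2μt, so t = d/(2μ) = 0.344249 / (2 × 0.0192) = 8.96 Myr.

8.96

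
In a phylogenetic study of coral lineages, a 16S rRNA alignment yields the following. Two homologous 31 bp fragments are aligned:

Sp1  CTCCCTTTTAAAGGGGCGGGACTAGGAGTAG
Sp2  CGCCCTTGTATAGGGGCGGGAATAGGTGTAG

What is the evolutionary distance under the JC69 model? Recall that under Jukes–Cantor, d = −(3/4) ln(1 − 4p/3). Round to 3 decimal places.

0.182

The sequences differ at 5 of 31 sites (2, 8, 11, 22, 27), so p = 5/31 ≈ 0.16129.
d = −(3/4) ln(1 − 4p/3) = −0.75 ln(1 − 0.215053) = −0.75 ln(0.784947)
  = −0.75 × (-0.242139) = 0.181604 substitutions/site.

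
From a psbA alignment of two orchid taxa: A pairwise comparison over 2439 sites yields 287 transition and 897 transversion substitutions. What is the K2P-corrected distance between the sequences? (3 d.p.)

0.795

P = 287/2439 ≈ 0.117671 and Q = 897/2439 ≈ 0.367774.
Under the Kimura two-parameter model, d = −½ ln(1 − 2P − Q) − ¼ ln(1 − 2Q).
1 − 2P − Q = 0.396884, giving −½ ln(0.396884) = 0.462056.
1 − 2Q = 0.264452, giving −¼ ln(0.264452) = 0.332524.
d = 0.462056 + 0.332524 = 0.794580.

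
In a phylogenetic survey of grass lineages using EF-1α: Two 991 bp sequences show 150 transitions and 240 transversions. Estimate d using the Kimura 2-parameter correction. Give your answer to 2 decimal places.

P = 150/991 ≈ 0.151362 and Q = 240/991 ≈ 0.24218.
Under the Kimura two-parameter model, d = −½ ln(1 − 2P − Q) − ¼ ln(1 − 2Q).
1 − 2P − Q = 0.455096, giving −½ ln(0.455096) = 0.393623.
1 − 2Q = 0.51564, giving −¼ ln(0.51564) = 0.165587.
d = 0.393623 + 0.165587 = 0.559210.

0.56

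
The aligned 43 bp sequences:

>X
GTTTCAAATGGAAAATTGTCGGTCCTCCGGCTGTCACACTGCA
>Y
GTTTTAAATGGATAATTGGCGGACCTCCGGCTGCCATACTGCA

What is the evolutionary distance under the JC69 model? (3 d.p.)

The sequences differ at 6 of 43 sites (5, 13, 19, 23, 34, 37), so p = 6/43 ≈ 0.139535.
d = −(3/4) ln(1 − 4p/3) = −0.75 ln(1 − 0.186047) = −0.75 ln(0.813953)
  = −0.75 × (-0.205853) = 0.154390 substitutions/site.

0.154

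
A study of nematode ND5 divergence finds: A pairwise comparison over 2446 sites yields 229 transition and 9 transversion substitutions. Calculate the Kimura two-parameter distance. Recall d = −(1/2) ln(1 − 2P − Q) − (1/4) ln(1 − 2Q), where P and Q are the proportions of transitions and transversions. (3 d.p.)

0.108

P = 229/2446 ≈ 0.093622 and Q = 9/2446 ≈ 0.003679.
Under the Kimura two-parameter model, d = −½ ln(1 − 2P − Q) − ¼ ln(1 − 2Q).
1 − 2P − Q = 0.809077, giving −½ ln(0.809077) = 0.105931.
1 − 2Q = 0.992642, giving −¼ ln(0.992642) = 0.001846.
d = 0.105931 + 0.001846 = 0.107777.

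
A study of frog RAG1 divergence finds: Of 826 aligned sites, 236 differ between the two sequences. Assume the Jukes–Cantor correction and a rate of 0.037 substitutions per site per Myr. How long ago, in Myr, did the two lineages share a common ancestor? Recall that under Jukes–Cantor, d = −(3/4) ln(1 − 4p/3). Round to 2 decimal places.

p = 236/826 ≈ 0.285714.
d = −(3/4) ln(1 − 4p/3) = −0.75 ln(1 − 0.380952) = −0.75 ln(0.619048)
  = −0.75 × (-0.479572) = 0.359679 substitutions/site.
Under a molecular clock d = 2μt, so t = d/(2μ) = 0.359679 / (2 × 0.037) = 4.86 Myr.

4.86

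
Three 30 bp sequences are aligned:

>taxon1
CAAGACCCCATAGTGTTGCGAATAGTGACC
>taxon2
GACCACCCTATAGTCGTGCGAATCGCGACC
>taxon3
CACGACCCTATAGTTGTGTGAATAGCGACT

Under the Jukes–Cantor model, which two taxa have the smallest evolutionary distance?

taxon2 and taxon3

taxon1–taxon2: 8/30 differ, p = 0.267, d = 0.330.
taxon1–taxon3: 7/30 differ, p = 0.233, d = 0.280.
taxon2–taxon3: 6/30 differ, p = 0.200, d = 0.233.
The smallest distance is between taxon2 and taxon3.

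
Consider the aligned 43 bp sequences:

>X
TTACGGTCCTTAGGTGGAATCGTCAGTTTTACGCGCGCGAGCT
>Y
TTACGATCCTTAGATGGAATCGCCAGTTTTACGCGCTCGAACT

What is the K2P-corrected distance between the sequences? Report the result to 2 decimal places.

0.13

Of 43 sites, 4 differences are transitions and 1 are transversions, so P = 4/43 ≈ 0.093023 and Q = 1/43 ≈ 0.023256.
Under the Kimura two-parameter model, d = −½ ln(1 − 2P − Q) − ¼ ln(1 − 2Q).
1 − 2P − Q = 0.790698, giving −½ ln(0.790698) = 0.117420.
1 − 2Q = 0.953488, giving −¼ ln(0.953488) = 0.011907.
d = 0.117420 + 0.011907 = 0.129327.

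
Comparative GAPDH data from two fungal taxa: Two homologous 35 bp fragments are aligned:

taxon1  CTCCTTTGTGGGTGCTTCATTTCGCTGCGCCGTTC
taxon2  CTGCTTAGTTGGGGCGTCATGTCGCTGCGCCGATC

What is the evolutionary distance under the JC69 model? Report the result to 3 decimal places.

0.233

The sequences differ at 7 of 35 sites (3, 7, 10, 13, 16, 21, 33), so p = 7/35 = 0.2.
d = −(3/4) ln(1 − 4p/3) = −0.75 ln(1 − 0.266667) = −0.75 ln(0.733333)
  = −0.75 × (-0.310155) = 0.232616 substitutions/site.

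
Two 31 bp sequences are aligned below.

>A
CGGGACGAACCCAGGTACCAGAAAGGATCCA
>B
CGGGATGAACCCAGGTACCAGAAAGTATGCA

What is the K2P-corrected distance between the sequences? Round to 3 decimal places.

0.104

Of 31 sites, 1 differences are transitions and 2 are transversions, so P = 1/31 ≈ 0.032258 and Q = 2/31 ≈ 0.064516.
Under the Kimura two-parameter model, d = −½ ln(1 − 2P − Q) − ¼ ln(1 − 2Q).
1 − 2P − Q = 0.870968, giving −½ ln(0.870968) = 0.069075.
1 − 2Q = 0.870968, giving −¼ ln(0.870968) = 0.034538.
d = 0.069075 + 0.034538 = 0.103613.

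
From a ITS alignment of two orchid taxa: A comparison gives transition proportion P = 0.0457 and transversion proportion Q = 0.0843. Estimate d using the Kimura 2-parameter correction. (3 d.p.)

0.143

Under the Kimura two-parameter model, d = −½ ln(1 − 2P − Q) − ¼ ln(1 − 2Q).
1 − 2P − Q = 0.8243, giving −½ ln(0.8243) = 0.096610.
1 − 2Q = 0.8314, giving −¼ ln(0.8314) = 0.046161.
d = 0.096610 + 0.046161 = 0.142771.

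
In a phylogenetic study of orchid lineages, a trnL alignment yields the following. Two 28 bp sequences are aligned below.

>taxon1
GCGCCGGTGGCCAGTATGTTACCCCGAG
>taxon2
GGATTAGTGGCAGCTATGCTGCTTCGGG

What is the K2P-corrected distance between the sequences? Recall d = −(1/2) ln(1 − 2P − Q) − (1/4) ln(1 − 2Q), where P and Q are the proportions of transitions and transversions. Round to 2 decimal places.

0.92

Of 28 sites, 10 differences are transitions and 3 are transversions, so P = 10/28 ≈ 0.357143 and Q = 3/28 ≈ 0.107143.
Under the Kimura two-parameter model, d = −½ ln(1 − 2P − Q) − ¼ ln(1 − 2Q).
1 − 2P − Q = 0.178571, giving −½ ln(0.178571) = 0.861384.
1 − 2Q = 0.785714, giving −¼ ln(0.785714) = 0.060291.
d = 0.861384 + 0.060291 = 0.921675.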